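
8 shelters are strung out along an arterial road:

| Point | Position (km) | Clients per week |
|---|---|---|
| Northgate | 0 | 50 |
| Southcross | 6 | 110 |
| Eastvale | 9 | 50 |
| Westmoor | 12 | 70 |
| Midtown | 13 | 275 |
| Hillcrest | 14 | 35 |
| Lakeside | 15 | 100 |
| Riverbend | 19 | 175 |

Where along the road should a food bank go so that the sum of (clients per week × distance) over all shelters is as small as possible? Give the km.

For a sum of weighted absolute distances on a line, the optimum is the weighted median (not the mean). Total weight W = 865; half-weight = 432.5.
Sort by position and accumulate weight:
  km 0 (Northgate, w=50) → cum 50
  km 6 (Southcross, w=110) → cum 160
  km 9 (Eastvale, w=50) → cum 210
  km 12 (Westmoor, w=70) → cum 280
  km 13 (Midtown, w=275) → cum 555  ≥ 432.5 → median here
  km 14 (Hillcrest, w=35) → cum 590
  km 15 (Lakeside, w=100) → cum 690
  km 19 (Riverbend, w=175) → cum 865
Optimal location: km 13.

x = 13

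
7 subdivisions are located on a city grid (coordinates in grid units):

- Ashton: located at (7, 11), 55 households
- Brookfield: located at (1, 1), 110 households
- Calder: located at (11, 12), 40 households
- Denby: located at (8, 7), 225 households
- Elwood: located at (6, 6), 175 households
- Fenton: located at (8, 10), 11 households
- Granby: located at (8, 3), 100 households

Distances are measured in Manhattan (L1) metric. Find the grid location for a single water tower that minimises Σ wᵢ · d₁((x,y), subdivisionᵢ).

Manhattan distance separates: Σwᵢ(|x−xᵢ|+|y−yᵢ|) = Σwᵢ|x−xᵢ| + Σwᵢ|y−yᵢ|, so x and y are optimised independently as 1-D weighted medians.
Total weight W = 716; half = 358.
x-coordinate, sorted with cumulative weight:
  x=1 (Brookfield, w=110) cum 110
  x=6 (Elwood, w=175) cum 285
  x=7 (Ashton, w=55) cum 340
  x=8 (Denby, w=225) cum 565  ← median
  x=8 (Fenton, w=11) cum 576
  x=8 (Granby, w=100) cum 676
  x=11 (Calder, w=40) cum 716
⇒ x* = 8
y-coordinate, sorted with cumulative weight:
  y=1 (Brookfield, w=110) cum 110
  y=3 (Granby, w=100) cum 210
  y=6 (Elwood, w=175) cum 385  ← median
  y=7 (Denby, w=225) cum 610
  y=10 (Fenton, w=11) cum 621
  y=11 (Ashton, w=55) cum 676
  y=12 (Calder, w=40) cum 716
⇒ y* = 6

(8, 6)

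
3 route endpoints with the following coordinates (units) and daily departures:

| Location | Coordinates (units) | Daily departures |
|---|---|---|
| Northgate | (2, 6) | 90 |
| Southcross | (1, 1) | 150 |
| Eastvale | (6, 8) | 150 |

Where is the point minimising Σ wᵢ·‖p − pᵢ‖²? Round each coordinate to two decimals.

(3.15, 4.85)

The minimiser of Σwᵢ‖p−pᵢ‖² is the weighted centroid p* = (Σwᵢpᵢ)/(Σwᵢ).
Σwᵢ = 390.
Σwᵢxᵢ = 90·2 + 150·1 + 150·6 = 1230.
Σwᵢyᵢ = 90·6 + 150·1 + 150·8 = 1890.
x* = 1230/390 = 3.15, y* = 1890/390 = 4.85.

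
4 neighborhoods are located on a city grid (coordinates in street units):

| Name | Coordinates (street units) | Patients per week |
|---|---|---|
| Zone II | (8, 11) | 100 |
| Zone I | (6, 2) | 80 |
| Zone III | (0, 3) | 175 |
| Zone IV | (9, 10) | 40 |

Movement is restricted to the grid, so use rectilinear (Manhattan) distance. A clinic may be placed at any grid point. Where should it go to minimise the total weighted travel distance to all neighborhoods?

Manhattan distance separates: Σwᵢ(|x−xᵢ|+|y−yᵢ|) = Σwᵢ|x−xᵢ| + Σwᵢ|y−yᵢ|, so x and y are optimised independently as 1-D weighted medians.
Total weight W = 395; half = 197.5.
x-coordinate, sorted with cumulative weight:
  x=0 (Zone III, w=175) cum 175
  x=6 (Zone I, w=80) cum 255  ← median
  x=8 (Zone II, w=100) cum 355
  x=9 (Zone IV, w=40) cum 395
⇒ x* = 6
y-coordinate, sorted with cumulative weight:
  y=2 (Zone I, w=80) cum 80
  y=3 (Zone III, w=175) cum 255  ← median
  y=10 (Zone IV, w=40) cum 295
  y=11 (Zone II, w=100) cum 395
⇒ y* = 3

(6, 3)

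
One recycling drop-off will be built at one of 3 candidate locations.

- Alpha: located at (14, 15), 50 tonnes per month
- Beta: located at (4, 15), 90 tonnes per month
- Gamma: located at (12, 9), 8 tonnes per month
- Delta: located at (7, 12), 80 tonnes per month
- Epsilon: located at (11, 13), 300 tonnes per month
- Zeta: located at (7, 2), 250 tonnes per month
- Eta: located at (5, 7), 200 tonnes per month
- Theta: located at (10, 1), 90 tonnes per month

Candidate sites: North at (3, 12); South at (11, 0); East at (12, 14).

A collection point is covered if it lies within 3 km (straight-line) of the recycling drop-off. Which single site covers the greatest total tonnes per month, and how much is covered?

Coverage radius r = 3 km; a point is covered iff (Δx)²+(Δy)² ≤ 3² = 9.
  North (3, 12): covers {none} → 0
  South (11, 0): covers {Theta} → 90
  East (12, 14): covers {Alpha, Epsilon} → 350
Maximum coverage at East: 350 tonnes per month.

East, covering 350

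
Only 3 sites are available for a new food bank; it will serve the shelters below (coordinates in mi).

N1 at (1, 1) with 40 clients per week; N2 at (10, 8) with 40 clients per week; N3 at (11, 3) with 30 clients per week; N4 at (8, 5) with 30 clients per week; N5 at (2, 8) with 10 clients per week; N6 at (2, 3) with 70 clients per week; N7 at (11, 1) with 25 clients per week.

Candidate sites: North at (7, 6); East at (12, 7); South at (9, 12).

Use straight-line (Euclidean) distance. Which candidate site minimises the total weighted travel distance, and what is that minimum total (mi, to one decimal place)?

North, total 1271.2 mi

Total weighted distance at each candidate:
  North (7, 6): total = 1271.2
  East (12, 7): total = 1855.0
  South (9, 12): total = 2356.0
Minimum is at North with total 1271.2 mi.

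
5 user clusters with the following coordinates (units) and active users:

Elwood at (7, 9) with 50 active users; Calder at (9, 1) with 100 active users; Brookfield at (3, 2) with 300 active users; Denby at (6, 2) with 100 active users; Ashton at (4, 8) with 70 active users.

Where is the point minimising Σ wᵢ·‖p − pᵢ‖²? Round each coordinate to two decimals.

(4.89, 3.08)

The minimiser of Σwᵢ‖p−pᵢ‖² is the weighted centroid p* = (Σwᵢpᵢ)/(Σwᵢ).
Σwᵢ = 620.
Σwᵢxᵢ = 50·7 + 100·9 + 300·3 + 100·6 + 70·4 = 3030.
Σwᵢyᵢ = 50·9 + 100·1 + 300·2 + 100·2 + 70·8 = 1910.
x* = 3030/620 = 4.89, y* = 1910/620 = 3.08.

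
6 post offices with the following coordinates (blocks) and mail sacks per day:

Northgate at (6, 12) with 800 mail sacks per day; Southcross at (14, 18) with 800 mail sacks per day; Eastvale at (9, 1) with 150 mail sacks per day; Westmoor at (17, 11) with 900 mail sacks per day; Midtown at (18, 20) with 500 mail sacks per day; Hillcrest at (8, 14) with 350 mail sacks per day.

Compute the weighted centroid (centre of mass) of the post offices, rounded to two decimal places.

The minimiser of Σwᵢ‖p−pᵢ‖² is the weighted centroid p* = (Σwᵢpᵢ)/(Σwᵢ).
Σwᵢ = 3500.
Σwᵢxᵢ = 800·6 + 800·14 + 150·9 + 900·17 + 500·18 + 350·8 = 44450.
Σwᵢyᵢ = 800·12 + 800·18 + 150·1 + 900·11 + 500·20 + 350·14 = 48950.
x* = 44450/3500 = 12.70, y* = 48950/3500 = 13.99.

(12.70, 13.99)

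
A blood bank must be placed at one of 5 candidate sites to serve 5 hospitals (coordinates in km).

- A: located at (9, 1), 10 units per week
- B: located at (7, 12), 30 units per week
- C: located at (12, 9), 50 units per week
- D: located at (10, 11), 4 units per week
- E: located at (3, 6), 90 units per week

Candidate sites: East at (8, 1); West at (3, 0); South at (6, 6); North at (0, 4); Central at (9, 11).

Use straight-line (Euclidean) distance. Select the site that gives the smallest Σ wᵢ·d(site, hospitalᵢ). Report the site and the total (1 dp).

South, total 871.8 km

Total weighted distance at each candidate:
  East (8, 1): total = 1465.8
  West (3, 0): total = 1668.9
  South (6, 6): total = 871.8
  North (0, 4): total = 1437.1
  Central (9, 11): total = 1054.3
Minimum is at South with total 871.8 km.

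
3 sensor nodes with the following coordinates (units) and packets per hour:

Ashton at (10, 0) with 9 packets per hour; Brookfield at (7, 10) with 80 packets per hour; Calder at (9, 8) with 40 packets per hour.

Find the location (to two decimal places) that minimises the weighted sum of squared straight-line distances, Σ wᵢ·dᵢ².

The minimiser of Σwᵢ‖p−pᵢ‖² is the weighted centroid p* = (Σwᵢpᵢ)/(Σwᵢ).
Σwᵢ = 129.
Σwᵢxᵢ = 9·10 + 80·7 + 40·9 = 1010.
Σwᵢyᵢ = 9·0 + 80·10 + 40·8 = 1120.
x* = 1010/129 = 7.83, y* = 1120/129 = 8.68.

(7.83, 8.68)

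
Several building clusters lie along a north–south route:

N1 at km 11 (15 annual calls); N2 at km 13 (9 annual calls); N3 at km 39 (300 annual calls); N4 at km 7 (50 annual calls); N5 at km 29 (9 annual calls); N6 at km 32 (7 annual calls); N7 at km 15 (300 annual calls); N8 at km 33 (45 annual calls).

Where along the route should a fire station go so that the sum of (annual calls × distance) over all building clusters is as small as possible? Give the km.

For a sum of weighted absolute distances on a line, the optimum is the weighted median (not the mean). Total weight W = 735; half-weight = 367.5.
Sort by position and accumulate weight:
  km 7 (N4, w=50) → cum 50
  km 11 (N1, w=15) → cum 65
  km 13 (N2, w=9) → cum 74
  km 15 (N7, w=300) → cum 374  ≥ 367.5 → median here
  km 29 (N5, w=9) → cum 383
  km 32 (N6, w=7) → cum 390
  km 33 (N8, w=45) → cum 435
  km 39 (N3, w=300) → cum 735
Optimal location: km 15.

x = 15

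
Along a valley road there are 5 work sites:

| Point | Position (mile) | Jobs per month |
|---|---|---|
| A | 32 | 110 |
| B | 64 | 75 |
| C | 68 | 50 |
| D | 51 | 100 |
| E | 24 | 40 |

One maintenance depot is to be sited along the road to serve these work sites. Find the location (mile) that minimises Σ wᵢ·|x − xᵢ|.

x = 51

For a sum of weighted absolute distances on a line, the optimum is the weighted median (not the mean). Total weight W = 375; half-weight = 187.5.
Sort by position and accumulate weight:
  mile 24 (E, w=40) → cum 40
  mile 32 (A, w=110) → cum 150
  mile 51 (D, w=100) → cum 250  ≥ 187.5 → median here
  mile 64 (B, w=75) → cum 325
  mile 68 (C, w=50) → cum 375
Optimal location: mile 51.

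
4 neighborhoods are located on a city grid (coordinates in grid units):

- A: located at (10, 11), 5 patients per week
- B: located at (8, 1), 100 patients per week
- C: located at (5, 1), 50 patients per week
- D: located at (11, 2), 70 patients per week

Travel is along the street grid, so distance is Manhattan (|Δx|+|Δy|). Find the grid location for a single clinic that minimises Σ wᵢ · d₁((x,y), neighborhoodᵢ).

(8, 1)

Manhattan distance separates: Σwᵢ(|x−xᵢ|+|y−yᵢ|) = Σwᵢ|x−xᵢ| + Σwᵢ|y−yᵢ|, so x and y are optimised independently as 1-D weighted medians.
Total weight W = 225; half = 112.5.
x-coordinate, sorted with cumulative weight:
  x=5 (C, w=50) cum 50
  x=8 (B, w=100) cum 150  ← median
  x=10 (A, w=5) cum 155
  x=11 (D, w=70) cum 225
⇒ x* = 8
y-coordinate, sorted with cumulative weight:
  y=1 (B, w=100) cum 100
  y=1 (C, w=50) cum 150  ← median
  y=2 (D, w=70) cum 220
  y=11 (A, w=5) cum 225
⇒ y* = 1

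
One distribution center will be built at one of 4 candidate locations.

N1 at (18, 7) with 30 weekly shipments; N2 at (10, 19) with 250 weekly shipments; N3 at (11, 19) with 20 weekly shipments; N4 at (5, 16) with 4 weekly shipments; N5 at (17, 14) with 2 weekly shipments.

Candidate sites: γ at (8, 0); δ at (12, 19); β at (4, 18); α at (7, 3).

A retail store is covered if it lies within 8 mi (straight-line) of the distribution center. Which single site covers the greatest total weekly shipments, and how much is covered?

δ, covering 276

Coverage radius r = 8 mi; a point is covered iff (Δx)²+(Δy)² ≤ 8² = 64.
  γ (8, 0): covers {none} → 0
  δ (12, 19): covers {N2, N3, N4, N5} → 276
  β (4, 18): covers {N2, N3, N4} → 274
  α (7, 3): covers {none} → 0
Maximum coverage at δ: 276 weekly shipments.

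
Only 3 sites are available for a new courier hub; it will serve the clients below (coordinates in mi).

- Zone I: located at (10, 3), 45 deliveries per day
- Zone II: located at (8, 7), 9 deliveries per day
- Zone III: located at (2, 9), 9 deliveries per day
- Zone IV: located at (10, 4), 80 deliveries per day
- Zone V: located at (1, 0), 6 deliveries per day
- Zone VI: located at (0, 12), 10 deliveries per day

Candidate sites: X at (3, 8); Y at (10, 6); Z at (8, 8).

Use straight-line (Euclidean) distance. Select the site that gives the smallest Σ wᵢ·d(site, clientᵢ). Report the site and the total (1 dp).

Total weighted distance at each candidate:
  X (3, 8): total = 1190.2
  Y (10, 6): total = 573.5
  Z (8, 8): total = 817.1
Minimum is at Y with total 573.5 mi.

Y, total 573.5 mi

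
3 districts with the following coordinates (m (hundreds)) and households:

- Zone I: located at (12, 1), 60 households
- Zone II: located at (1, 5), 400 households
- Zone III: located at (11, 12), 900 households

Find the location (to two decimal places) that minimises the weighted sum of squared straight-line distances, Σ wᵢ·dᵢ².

The minimiser of Σwᵢ‖p−pᵢ‖² is the weighted centroid p* = (Σwᵢpᵢ)/(Σwᵢ).
Σwᵢ = 1360.
Σwᵢxᵢ = 60·12 + 400·1 + 900·11 = 11020.
Σwᵢyᵢ = 60·1 + 400·5 + 900·12 = 12860.
x* = 11020/1360 = 8.10, y* = 12860/1360 = 9.46.

(8.10, 9.46)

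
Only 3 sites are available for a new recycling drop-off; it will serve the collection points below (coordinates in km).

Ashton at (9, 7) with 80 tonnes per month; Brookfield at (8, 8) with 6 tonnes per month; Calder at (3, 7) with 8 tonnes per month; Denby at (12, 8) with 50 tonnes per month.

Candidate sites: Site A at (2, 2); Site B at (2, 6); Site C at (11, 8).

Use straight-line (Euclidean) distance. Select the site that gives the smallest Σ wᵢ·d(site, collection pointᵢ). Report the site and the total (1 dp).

Total weighted distance at each candidate:
  Site A (2, 2): total = 1363.0
  Site B (2, 6): total = 1124.8
  Site C (11, 8): total = 311.4
Minimum is at Site C with total 311.4 km.

Site C, total 311.4 km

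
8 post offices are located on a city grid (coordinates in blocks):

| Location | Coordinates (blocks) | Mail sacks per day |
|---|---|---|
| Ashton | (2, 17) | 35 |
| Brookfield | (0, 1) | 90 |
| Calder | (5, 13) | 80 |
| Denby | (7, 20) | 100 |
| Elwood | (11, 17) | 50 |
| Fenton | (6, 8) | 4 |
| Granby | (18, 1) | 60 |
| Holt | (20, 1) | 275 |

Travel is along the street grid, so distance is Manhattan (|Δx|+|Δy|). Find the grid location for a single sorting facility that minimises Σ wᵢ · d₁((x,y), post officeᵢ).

(11, 1)

Manhattan distance separates: Σwᵢ(|x−xᵢ|+|y−yᵢ|) = Σwᵢ|x−xᵢ| + Σwᵢ|y−yᵢ|, so x and y are optimised independently as 1-D weighted medians.
Total weight W = 694; half = 347.
x-coordinate, sorted with cumulative weight:
  x=0 (Brookfield, w=90) cum 90
  x=2 (Ashton, w=35) cum 125
  x=5 (Calder, w=80) cum 205
  x=6 (Fenton, w=4) cum 209
  x=7 (Denby, w=100) cum 309
  x=11 (Elwood, w=50) cum 359  ← median
  x=18 (Granby, w=60) cum 419
  x=20 (Holt, w=275) cum 694
⇒ x* = 11
y-coordinate, sorted with cumulative weight:
  y=1 (Brookfield, w=90) cum 90
  y=1 (Granby, w=60) cum 150
  y=1 (Holt, w=275) cum 425  ← median
  y=8 (Fenton, w=4) cum 429
  y=13 (Calder, w=80) cum 509
  y=17 (Ashton, w=35) cum 544
  y=17 (Elwood, w=50) cum 594
  y=20 (Denby, w=100) cum 694
⇒ y* = 1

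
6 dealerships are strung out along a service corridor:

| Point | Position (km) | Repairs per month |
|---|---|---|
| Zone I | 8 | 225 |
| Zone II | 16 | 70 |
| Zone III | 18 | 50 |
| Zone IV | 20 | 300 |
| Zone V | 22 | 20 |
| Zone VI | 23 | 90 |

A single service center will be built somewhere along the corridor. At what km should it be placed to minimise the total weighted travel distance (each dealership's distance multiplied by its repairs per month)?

x = 20

For a sum of weighted absolute distances on a line, the optimum is the weighted median (not the mean). Total weight W = 755; half-weight = 377.5.
Sort by position and accumulate weight:
  km 8 (Zone I, w=225) → cum 225
  km 16 (Zone II, w=70) → cum 295
  km 18 (Zone III, w=50) → cum 345
  km 20 (Zone IV, w=300) → cum 645  ≥ 377.5 → median here
  km 22 (Zone V, w=20) → cum 665
  km 23 (Zone VI, w=90) → cum 755
Optimal location: km 20.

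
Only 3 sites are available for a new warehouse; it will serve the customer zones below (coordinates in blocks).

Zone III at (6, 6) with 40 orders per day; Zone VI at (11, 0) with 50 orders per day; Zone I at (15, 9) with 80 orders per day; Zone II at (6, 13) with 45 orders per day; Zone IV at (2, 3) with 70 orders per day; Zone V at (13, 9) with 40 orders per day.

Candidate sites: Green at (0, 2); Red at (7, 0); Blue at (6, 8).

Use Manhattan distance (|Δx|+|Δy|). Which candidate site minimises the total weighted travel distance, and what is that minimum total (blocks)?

Blue, total 2705 blocks

Total weighted distance at each candidate:
  Green (0, 2): total = 4585
  Red (7, 0): total = 3630
  Blue (6, 8): total = 2705
Minimum is at Blue with total 2705 blocks.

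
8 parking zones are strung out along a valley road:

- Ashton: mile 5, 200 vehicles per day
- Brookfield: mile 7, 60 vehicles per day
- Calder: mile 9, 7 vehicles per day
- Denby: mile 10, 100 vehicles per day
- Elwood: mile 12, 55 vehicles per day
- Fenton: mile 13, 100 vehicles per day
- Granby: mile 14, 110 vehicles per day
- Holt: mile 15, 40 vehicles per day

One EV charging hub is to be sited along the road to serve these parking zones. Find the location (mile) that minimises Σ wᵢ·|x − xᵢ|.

x = 10

For a sum of weighted absolute distances on a line, the optimum is the weighted median (not the mean). Total weight W = 672; half-weight = 336.
Sort by position and accumulate weight:
  mile 5 (Ashton, w=200) → cum 200
  mile 7 (Brookfield, w=60) → cum 260
  mile 9 (Calder, w=7) → cum 267
  mile 10 (Denby, w=100) → cum 367  ≥ 336 → median here
  mile 12 (Elwood, w=55) → cum 422
  mile 13 (Fenton, w=100) → cum 522
  mile 14 (Granby, w=110) → cum 632
  mile 15 (Holt, w=40) → cum 672
Optimal location: mile 10.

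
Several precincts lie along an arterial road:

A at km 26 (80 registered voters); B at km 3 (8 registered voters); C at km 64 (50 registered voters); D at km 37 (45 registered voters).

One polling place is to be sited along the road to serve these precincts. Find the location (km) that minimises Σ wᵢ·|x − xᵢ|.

x = 37

For a sum of weighted absolute distances on a line, the optimum is the weighted median (not the mean). Total weight W = 183; half-weight = 91.5.
Sort by position and accumulate weight:
  km 3 (B, w=8) → cum 8
  km 26 (A, w=80) → cum 88
  km 37 (D, w=45) → cum 133  ≥ 91.5 → median here
  km 64 (C, w=50) → cum 183
Optimal location: km 37.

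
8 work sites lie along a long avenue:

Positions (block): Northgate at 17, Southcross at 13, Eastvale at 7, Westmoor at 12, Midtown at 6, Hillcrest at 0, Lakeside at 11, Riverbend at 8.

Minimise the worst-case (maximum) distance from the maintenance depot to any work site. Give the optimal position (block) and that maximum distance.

The 1-center on a line is the midpoint of the two extreme points: leftmost at 0, rightmost at 17.
Optimal location = (0 + 17)/2 = 8.5; maximum distance = (17 − 0)/2 = 8.5.

location 8.5, max distance 8.5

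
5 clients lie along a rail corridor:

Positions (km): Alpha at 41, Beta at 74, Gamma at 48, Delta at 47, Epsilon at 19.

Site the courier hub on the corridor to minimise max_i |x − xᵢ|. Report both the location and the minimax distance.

location 46.5, max distance 27.5

The 1-center on a line is the midpoint of the two extreme points: leftmost at 19, rightmost at 74.
Optimal location = (19 + 74)/2 = 46.5; maximum distance = (74 − 19)/2 = 27.5.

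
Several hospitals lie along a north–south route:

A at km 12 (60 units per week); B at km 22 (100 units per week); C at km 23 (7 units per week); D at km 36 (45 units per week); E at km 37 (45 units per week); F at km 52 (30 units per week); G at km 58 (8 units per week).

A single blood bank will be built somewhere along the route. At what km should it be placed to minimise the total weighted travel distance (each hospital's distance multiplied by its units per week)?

For a sum of weighted absolute distances on a line, the optimum is the weighted median (not the mean). Total weight W = 295; half-weight = 147.5.
Sort by position and accumulate weight:
  km 12 (A, w=60) → cum 60
  km 22 (B, w=100) → cum 160  ≥ 147.5 → median here
  km 23 (C, w=7) → cum 167
  km 36 (D, w=45) → cum 212
  km 37 (E, w=45) → cum 257
  km 52 (F, w=30) → cum 287
  km 58 (G, w=8) → cum 295
Optimal location: km 22.

x = 22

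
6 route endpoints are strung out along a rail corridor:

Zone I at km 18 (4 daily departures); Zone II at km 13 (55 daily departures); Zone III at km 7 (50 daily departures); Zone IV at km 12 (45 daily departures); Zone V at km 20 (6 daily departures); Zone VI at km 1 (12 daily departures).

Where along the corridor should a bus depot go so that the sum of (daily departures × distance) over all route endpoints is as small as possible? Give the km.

x = 12

For a sum of weighted absolute distances on a line, the optimum is the weighted median (not the mean). Total weight W = 172; half-weight = 86.
Sort by position and accumulate weight:
  km 1 (Zone VI, w=12) → cum 12
  km 7 (Zone III, w=50) → cum 62
  km 12 (Zone IV, w=45) → cum 107  ≥ 86 → median here
  km 13 (Zone II, w=55) → cum 162
  km 18 (Zone I, w=4) → cum 166
  km 20 (Zone V, w=6) → cum 172
Optimal location: km 12.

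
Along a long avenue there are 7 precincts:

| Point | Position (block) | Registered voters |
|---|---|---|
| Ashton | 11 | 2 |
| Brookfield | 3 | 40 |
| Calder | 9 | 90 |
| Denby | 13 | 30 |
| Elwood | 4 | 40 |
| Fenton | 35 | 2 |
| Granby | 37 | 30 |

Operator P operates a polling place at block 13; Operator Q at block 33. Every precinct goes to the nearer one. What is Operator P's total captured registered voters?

The indifferent point is the midpoint (13+33)/2 = 23; precincts left of it (closer to Operator P at 13) go to Operator P, those right go to Operator Q.
  Brookfield at 3 (w=40) → Operator P
  Elwood at 4 (w=40) → Operator P
  Calder at 9 (w=90) → Operator P
  Ashton at 11 (w=2) → Operator P
  Denby at 13 (w=30) → Operator P
  Fenton at 35 (w=2) → Operator Q
  Granby at 37 (w=30) → Operator Q
Operator P captures 202; Operator Q captures 32.

202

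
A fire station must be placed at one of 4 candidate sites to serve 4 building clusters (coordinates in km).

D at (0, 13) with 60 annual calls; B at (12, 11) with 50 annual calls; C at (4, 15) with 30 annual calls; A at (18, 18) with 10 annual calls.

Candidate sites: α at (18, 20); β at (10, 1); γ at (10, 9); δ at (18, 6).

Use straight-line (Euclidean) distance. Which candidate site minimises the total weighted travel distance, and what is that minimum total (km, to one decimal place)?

γ, total 1162.6 km

Total weighted distance at each candidate:
  α (18, 20): total = 2165.6
  β (10, 1): total = 2092.0
  γ (10, 9): total = 1162.6
  δ (18, 6): total = 2168.6
Minimum is at γ with total 1162.6 km.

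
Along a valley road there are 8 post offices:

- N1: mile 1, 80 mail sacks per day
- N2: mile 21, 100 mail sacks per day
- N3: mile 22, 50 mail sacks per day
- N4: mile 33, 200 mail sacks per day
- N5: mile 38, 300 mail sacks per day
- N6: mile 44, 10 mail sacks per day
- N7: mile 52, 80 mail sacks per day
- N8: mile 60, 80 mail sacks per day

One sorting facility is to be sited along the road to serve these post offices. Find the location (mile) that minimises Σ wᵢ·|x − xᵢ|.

x = 38

For a sum of weighted absolute distances on a line, the optimum is the weighted median (not the mean). Total weight W = 900; half-weight = 450.
Sort by position and accumulate weight:
  mile 1 (N1, w=80) → cum 80
  mile 21 (N2, w=100) → cum 180
  mile 22 (N3, w=50) → cum 230
  mile 33 (N4, w=200) → cum 430
  mile 38 (N5, w=300) → cum 730  ≥ 450 → median here
  mile 44 (N6, w=10) → cum 740
  mile 52 (N7, w=80) → cum 820
  mile 60 (N8, w=80) → cum 900
Optimal location: mile 38.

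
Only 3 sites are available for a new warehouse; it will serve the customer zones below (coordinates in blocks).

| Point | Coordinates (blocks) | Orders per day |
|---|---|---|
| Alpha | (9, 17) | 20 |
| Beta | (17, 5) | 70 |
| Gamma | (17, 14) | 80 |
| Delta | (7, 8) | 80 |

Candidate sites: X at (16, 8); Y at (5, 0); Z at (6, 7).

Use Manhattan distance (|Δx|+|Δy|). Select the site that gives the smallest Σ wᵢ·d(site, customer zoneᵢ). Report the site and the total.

Total weighted distance at each candidate:
  X (16, 8): total = 1880
  Y (5, 0): total = 4490
  Z (6, 7): total = 2770
Minimum is at X with total 1880 blocks.

X, total 1880 blocks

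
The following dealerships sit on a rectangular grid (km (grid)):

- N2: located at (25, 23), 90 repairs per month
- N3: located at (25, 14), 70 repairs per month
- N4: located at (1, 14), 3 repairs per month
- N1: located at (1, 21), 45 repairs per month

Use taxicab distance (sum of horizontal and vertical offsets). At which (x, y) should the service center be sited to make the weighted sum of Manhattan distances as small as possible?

Manhattan distance separates: Σwᵢ(|x−xᵢ|+|y−yᵢ|) = Σwᵢ|x−xᵢ| + Σwᵢ|y−yᵢ|, so x and y are optimised independently as 1-D weighted medians.
Total weight W = 208; half = 104.
x-coordinate, sorted with cumulative weight:
  x=1 (N4, w=3) cum 3
  x=1 (N1, w=45) cum 48
  x=25 (N2, w=90) cum 138  ← median
  x=25 (N3, w=70) cum 208
⇒ x* = 25
y-coordinate, sorted with cumulative weight:
  y=14 (N3, w=70) cum 70
  y=14 (N4, w=3) cum 73
  y=21 (N1, w=45) cum 118  ← median
  y=23 (N2, w=90) cum 208
⇒ y* = 21

(25, 21)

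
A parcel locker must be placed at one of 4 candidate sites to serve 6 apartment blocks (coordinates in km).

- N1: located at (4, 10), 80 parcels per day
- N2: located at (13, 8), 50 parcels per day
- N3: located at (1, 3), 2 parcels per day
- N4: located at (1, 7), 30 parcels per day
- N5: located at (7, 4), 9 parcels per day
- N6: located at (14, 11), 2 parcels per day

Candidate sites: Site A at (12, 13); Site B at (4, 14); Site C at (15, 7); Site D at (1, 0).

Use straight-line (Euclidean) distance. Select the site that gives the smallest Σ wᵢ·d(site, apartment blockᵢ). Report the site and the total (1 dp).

Site B, total 1227.0 km

Total weighted distance at each candidate:
  Site A (12, 13): total = 1442.4
  Site B (4, 14): total = 1227.0
  Site C (15, 7): total = 1558.2
  Site D (1, 0): total = 1871.3
Minimum is at Site B with total 1227.0 km.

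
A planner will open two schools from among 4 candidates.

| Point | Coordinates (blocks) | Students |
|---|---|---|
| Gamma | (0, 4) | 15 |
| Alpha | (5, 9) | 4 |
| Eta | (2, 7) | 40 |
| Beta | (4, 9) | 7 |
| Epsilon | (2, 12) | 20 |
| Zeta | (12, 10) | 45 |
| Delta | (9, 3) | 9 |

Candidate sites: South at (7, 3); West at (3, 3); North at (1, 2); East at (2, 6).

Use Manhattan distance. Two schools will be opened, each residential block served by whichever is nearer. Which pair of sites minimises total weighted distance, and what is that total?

{South, East}, total 837

Evaluate every pair (each demand assigned to the nearer of the two):
  {South, East}: total = 837
  {West, East}: total = 963
  {North, East}: total = 975
  {South, West}: total = 1099
  {South, North}: total = 1158
  {West, North}: total = 1300
Best pair: {South, East} with total 837.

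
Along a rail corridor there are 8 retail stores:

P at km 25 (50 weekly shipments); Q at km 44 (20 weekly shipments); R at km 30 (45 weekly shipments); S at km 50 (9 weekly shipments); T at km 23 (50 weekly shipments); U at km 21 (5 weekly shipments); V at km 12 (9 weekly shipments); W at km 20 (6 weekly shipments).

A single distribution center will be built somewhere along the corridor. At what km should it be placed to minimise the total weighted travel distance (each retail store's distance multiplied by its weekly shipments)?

For a sum of weighted absolute distances on a line, the optimum is the weighted median (not the mean). Total weight W = 194; half-weight = 97.
Sort by position and accumulate weight:
  km 12 (V, w=9) → cum 9
  km 20 (W, w=6) → cum 15
  km 21 (U, w=5) → cum 20
  km 23 (T, w=50) → cum 70
  km 25 (P, w=50) → cum 120  ≥ 97 → median here
  km 30 (R, w=45) → cum 165
  km 44 (Q, w=20) → cum 185
  km 50 (S, w=9) → cum 194
Optimal location: km 25.

x = 25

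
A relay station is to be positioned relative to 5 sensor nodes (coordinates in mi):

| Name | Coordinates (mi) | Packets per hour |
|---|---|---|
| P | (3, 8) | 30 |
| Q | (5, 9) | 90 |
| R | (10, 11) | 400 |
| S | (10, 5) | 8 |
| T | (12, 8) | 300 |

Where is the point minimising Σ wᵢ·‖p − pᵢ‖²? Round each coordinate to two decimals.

(9.93, 9.53)

The minimiser of Σwᵢ‖p−pᵢ‖² is the weighted centroid p* = (Σwᵢpᵢ)/(Σwᵢ).
Σwᵢ = 828.
Σwᵢxᵢ = 30·3 + 90·5 + 400·10 + 8·10 + 300·12 = 8220.
Σwᵢyᵢ = 30·8 + 90·9 + 400·11 + 8·5 + 300·8 = 7890.
x* = 8220/828 = 9.93, y* = 7890/828 = 9.53.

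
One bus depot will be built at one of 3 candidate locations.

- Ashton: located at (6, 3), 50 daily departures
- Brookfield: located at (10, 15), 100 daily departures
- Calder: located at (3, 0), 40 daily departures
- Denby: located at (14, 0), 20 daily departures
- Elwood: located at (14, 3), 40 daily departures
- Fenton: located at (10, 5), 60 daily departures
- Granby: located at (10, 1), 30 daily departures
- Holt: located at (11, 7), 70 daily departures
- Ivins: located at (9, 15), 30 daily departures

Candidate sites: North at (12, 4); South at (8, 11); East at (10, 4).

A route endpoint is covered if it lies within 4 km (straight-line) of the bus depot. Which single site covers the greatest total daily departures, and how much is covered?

North, covering 200

Coverage radius r = 4 km; a point is covered iff (Δx)²+(Δy)² ≤ 4² = 16.
  North (12, 4): covers {Elwood, Fenton, Granby, Holt} → 200
  South (8, 11): covers {none} → 0
  East (10, 4): covers {Fenton, Granby, Holt} → 160
Maximum coverage at North: 200 daily departures.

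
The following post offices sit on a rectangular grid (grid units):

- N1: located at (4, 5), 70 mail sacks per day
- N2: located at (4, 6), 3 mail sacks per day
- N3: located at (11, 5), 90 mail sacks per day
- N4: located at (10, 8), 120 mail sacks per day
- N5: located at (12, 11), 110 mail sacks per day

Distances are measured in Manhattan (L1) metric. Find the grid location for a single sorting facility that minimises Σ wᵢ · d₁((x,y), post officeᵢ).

Manhattan distance separates: Σwᵢ(|x−xᵢ|+|y−yᵢ|) = Σwᵢ|x−xᵢ| + Σwᵢ|y−yᵢ|, so x and y are optimised independently as 1-D weighted medians.
Total weight W = 393; half = 196.5.
x-coordinate, sorted with cumulative weight:
  x=4 (N1, w=70) cum 70
  x=4 (N2, w=3) cum 73
  x=10 (N4, w=120) cum 193
  x=11 (N3, w=90) cum 283  ← median
  x=12 (N5, w=110) cum 393
⇒ x* = 11
y-coordinate, sorted with cumulative weight:
  y=5 (N1, w=70) cum 70
  y=5 (N3, w=90) cum 160
  y=6 (N2, w=3) cum 163
  y=8 (N4, w=120) cum 283  ← median
  y=11 (N5, w=110) cum 393
⇒ y* = 8

(11, 8)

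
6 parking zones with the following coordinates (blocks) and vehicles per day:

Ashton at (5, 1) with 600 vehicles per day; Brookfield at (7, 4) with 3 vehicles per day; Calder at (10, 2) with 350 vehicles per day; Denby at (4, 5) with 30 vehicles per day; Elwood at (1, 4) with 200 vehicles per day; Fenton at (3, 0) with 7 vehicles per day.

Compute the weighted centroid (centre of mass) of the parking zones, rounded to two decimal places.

(5.77, 1.90)

The minimiser of Σwᵢ‖p−pᵢ‖² is the weighted centroid p* = (Σwᵢpᵢ)/(Σwᵢ).
Σwᵢ = 1190.
Σwᵢxᵢ = 600·5 + 3·7 + 350·10 + 30·4 + 200·1 + 7·3 = 6862.
Σwᵢyᵢ = 600·1 + 3·4 + 350·2 + 30·5 + 200·4 + 7·0 = 2262.
x* = 6862/1190 = 5.77, y* = 2262/1190 = 1.90.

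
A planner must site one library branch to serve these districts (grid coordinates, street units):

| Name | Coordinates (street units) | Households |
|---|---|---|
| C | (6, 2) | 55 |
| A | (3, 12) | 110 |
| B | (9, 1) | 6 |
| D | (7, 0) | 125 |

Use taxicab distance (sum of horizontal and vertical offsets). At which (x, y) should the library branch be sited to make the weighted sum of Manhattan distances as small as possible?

(6, 2)

Manhattan distance separates: Σwᵢ(|x−xᵢ|+|y−yᵢ|) = Σwᵢ|x−xᵢ| + Σwᵢ|y−yᵢ|, so x and y are optimised independently as 1-D weighted medians.
Total weight W = 296; half = 148.
x-coordinate, sorted with cumulative weight:
  x=3 (A, w=110) cum 110
  x=6 (C, w=55) cum 165  ← median
  x=7 (D, w=125) cum 290
  x=9 (B, w=6) cum 296
⇒ x* = 6
y-coordinate, sorted with cumulative weight:
  y=0 (D, w=125) cum 125
  y=1 (B, w=6) cum 131
  y=2 (C, w=55) cum 186  ← median
  y=12 (A, w=110) cum 296
⇒ y* = 2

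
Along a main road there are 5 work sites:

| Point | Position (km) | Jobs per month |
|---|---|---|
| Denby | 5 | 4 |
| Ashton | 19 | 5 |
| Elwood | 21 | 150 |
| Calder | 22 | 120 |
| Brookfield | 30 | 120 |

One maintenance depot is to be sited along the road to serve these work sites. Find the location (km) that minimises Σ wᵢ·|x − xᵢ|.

x = 22

For a sum of weighted absolute distances on a line, the optimum is the weighted median (not the mean). Total weight W = 399; half-weight = 199.5.
Sort by position and accumulate weight:
  km 5 (Denby, w=4) → cum 4
  km 19 (Ashton, w=5) → cum 9
  km 21 (Elwood, w=150) → cum 159
  km 22 (Calder, w=120) → cum 279  ≥ 199.5 → median here
  km 30 (Brookfield, w=120) → cum 399
Optimal location: km 22.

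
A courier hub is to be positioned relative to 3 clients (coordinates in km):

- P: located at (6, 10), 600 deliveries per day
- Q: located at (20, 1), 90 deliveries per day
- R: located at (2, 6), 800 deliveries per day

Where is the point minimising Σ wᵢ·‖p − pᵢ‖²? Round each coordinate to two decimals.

The minimiser of Σwᵢ‖p−pᵢ‖² is the weighted centroid p* = (Σwᵢpᵢ)/(Σwᵢ).
Σwᵢ = 1490.
Σwᵢxᵢ = 600·6 + 90·20 + 800·2 = 7000.
Σwᵢyᵢ = 600·10 + 90·1 + 800·6 = 10890.
x* = 7000/1490 = 4.70, y* = 10890/1490 = 7.31.

(4.70, 7.31)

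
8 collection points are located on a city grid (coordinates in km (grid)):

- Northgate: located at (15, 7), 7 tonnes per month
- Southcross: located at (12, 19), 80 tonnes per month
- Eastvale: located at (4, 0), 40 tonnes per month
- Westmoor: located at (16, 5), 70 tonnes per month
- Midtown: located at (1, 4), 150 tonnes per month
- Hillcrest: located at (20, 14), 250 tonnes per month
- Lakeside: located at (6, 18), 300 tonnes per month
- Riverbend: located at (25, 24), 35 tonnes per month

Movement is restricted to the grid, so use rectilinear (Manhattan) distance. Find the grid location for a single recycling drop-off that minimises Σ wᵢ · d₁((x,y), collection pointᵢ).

(6, 14)

Manhattan distance separates: Σwᵢ(|x−xᵢ|+|y−yᵢ|) = Σwᵢ|x−xᵢ| + Σwᵢ|y−yᵢ|, so x and y are optimised independently as 1-D weighted medians.
Total weight W = 932; half = 466.
x-coordinate, sorted with cumulative weight:
  x=1 (Midtown, w=150) cum 150
  x=4 (Eastvale, w=40) cum 190
  x=6 (Lakeside, w=300) cum 490  ← median
  x=12 (Southcross, w=80) cum 570
  x=15 (Northgate, w=7) cum 577
  x=16 (Westmoor, w=70) cum 647
  x=20 (Hillcrest, w=250) cum 897
  x=25 (Riverbend, w=35) cum 932
⇒ x* = 6
y-coordinate, sorted with cumulative weight:
  y=0 (Eastvale, w=40) cum 40
  y=4 (Midtown, w=150) cum 190
  y=5 (Westmoor, w=70) cum 260
  y=7 (Northgate, w=7) cum 267
  y=14 (Hillcrest, w=250) cum 517  ← median
  y=18 (Lakeside, w=300) cum 817
  y=19 (Southcross, w=80) cum 897
  y=24 (Riverbend, w=35) cum 932
⇒ y* = 14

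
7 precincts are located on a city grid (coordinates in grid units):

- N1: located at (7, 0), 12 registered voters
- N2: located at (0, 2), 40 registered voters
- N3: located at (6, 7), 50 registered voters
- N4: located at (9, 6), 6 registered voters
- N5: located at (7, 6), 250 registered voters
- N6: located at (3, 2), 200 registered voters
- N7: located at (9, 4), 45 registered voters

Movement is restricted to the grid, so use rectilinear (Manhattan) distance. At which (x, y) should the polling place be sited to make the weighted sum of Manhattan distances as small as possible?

Manhattan distance separates: Σwᵢ(|x−xᵢ|+|y−yᵢ|) = Σwᵢ|x−xᵢ| + Σwᵢ|y−yᵢ|, so x and y are optimised independently as 1-D weighted medians.
Total weight W = 603; half = 301.5.
x-coordinate, sorted with cumulative weight:
  x=0 (N2, w=40) cum 40
  x=3 (N6, w=200) cum 240
  x=6 (N3, w=50) cum 290
  x=7 (N1, w=12) cum 302  ← median
  x=7 (N5, w=250) cum 552
  x=9 (N4, w=6) cum 558
  x=9 (N7, w=45) cum 603
⇒ x* = 7
y-coordinate, sorted with cumulative weight:
  y=0 (N1, w=12) cum 12
  y=2 (N2, w=40) cum 52
  y=2 (N6, w=200) cum 252
  y=4 (N7, w=45) cum 297
  y=6 (N4, w=6) cum 303  ← median
  y=6 (N5, w=250) cum 553
  y=7 (N3, w=50) cum 603
⇒ y* = 6

(7, 6)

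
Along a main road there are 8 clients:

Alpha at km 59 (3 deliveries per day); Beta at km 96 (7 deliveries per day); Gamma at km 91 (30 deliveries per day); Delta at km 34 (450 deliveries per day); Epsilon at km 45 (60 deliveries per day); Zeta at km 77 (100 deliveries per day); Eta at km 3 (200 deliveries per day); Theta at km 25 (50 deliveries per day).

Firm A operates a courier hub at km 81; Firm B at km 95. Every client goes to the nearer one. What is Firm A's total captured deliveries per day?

863

The indifferent point is the midpoint (81+95)/2 = 88; clients left of it (closer to Firm A at 81) go to Firm A, those right go to Firm B.
  Eta at 3 (w=200) → Firm A
  Theta at 25 (w=50) → Firm A
  Delta at 34 (w=450) → Firm A
  Epsilon at 45 (w=60) → Firm A
  Alpha at 59 (w=3) → Firm A
  Zeta at 77 (w=100) → Firm A
  Gamma at 91 (w=30) → Firm B
  Beta at 96 (w=7) → Firm B
Firm A captures 863; Firm B captures 37.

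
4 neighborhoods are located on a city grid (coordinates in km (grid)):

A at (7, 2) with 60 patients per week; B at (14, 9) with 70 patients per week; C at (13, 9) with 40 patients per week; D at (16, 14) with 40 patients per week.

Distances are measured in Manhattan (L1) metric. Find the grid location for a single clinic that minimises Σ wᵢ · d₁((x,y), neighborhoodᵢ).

Manhattan distance separates: Σwᵢ(|x−xᵢ|+|y−yᵢ|) = Σwᵢ|x−xᵢ| + Σwᵢ|y−yᵢ|, so x and y are optimised independently as 1-D weighted medians.
Total weight W = 210; half = 105.
x-coordinate, sorted with cumulative weight:
  x=7 (A, w=60) cum 60
  x=13 (C, w=40) cum 100
  x=14 (B, w=70) cum 170  ← median
  x=16 (D, w=40) cum 210
⇒ x* = 14
y-coordinate, sorted with cumulative weight:
  y=2 (A, w=60) cum 60
  y=9 (B, w=70) cum 130  ← median
  y=9 (C, w=40) cum 170
  y=14 (D, w=40) cum 210
⇒ y* = 9

(14, 9)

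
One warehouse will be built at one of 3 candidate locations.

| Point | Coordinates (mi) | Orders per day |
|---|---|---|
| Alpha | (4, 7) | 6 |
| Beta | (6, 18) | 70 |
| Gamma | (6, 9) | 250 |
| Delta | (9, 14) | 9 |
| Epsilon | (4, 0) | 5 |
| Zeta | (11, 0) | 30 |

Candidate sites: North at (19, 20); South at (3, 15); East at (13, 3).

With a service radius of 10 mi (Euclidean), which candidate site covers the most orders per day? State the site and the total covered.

Coverage radius r = 10 mi; a point is covered iff (Δx)²+(Δy)² ≤ 10² = 100.
  North (19, 20): covers {none} → 0
  South (3, 15): covers {Alpha, Beta, Gamma, Delta} → 335
  East (13, 3): covers {Alpha, Gamma, Epsilon, Zeta} → 291
Maximum coverage at South: 335 orders per day.

South, covering 335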